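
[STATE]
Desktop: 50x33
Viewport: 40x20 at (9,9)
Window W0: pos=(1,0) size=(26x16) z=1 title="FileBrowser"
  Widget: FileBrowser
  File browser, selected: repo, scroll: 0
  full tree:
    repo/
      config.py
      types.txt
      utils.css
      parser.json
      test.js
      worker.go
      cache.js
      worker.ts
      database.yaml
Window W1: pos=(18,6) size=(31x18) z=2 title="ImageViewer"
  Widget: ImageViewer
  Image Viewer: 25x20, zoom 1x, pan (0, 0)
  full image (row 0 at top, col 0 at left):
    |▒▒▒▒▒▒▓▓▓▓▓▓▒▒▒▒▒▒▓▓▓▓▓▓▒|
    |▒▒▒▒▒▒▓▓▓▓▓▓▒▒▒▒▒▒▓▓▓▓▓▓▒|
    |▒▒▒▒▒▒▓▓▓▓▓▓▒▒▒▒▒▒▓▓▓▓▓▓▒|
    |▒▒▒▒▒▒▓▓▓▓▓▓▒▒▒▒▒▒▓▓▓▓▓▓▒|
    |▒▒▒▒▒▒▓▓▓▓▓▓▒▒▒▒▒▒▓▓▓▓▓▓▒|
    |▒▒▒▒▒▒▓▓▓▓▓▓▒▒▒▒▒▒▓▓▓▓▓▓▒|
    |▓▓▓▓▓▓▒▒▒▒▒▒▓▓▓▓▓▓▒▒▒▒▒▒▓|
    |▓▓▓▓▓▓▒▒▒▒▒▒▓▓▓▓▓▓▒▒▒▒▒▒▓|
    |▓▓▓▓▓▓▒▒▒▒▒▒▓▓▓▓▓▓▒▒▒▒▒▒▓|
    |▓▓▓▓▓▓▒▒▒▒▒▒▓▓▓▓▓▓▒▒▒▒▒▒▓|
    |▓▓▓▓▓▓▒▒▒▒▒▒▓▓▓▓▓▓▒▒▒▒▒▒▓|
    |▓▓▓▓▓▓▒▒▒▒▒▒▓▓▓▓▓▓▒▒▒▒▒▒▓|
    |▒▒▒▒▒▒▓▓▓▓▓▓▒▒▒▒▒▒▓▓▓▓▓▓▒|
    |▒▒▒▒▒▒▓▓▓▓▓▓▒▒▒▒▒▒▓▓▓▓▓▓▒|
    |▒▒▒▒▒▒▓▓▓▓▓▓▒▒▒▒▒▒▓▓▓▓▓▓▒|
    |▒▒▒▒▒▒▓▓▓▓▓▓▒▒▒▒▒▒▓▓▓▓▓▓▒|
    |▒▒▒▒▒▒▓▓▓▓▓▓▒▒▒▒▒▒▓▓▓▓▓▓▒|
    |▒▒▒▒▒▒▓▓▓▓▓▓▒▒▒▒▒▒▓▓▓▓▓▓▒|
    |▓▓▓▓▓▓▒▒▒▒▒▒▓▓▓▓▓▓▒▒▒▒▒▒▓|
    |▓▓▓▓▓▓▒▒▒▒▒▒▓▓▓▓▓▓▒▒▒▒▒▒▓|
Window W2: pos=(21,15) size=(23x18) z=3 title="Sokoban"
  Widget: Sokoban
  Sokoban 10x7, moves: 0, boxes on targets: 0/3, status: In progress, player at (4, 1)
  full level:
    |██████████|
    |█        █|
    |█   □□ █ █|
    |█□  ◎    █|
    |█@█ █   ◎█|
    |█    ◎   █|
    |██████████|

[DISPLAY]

ker.go   ┃▒▒▒▒▒▒▓▓▓▓▓▓▒▒▒▒▒▒▓▓▓▓▓▓▒    ┃
he.js    ┃▒▒▒▒▒▒▓▓▓▓▓▓▒▒▒▒▒▒▓▓▓▓▓▓▒    ┃
ker.ts   ┃▒▒▒▒▒▒▓▓▓▓▓▓▒▒▒▒▒▒▓▓▓▓▓▓▒    ┃
abase.yam┃▒▒▒▒▒▒▓▓▓▓▓▓▒▒▒▒▒▒▓▓▓▓▓▓▒    ┃
         ┃▒▒▒▒▒▒▓▓▓▓▓▓▒▒▒▒▒▒▓▓▓▓▓▓▒    ┃
         ┃▒▒▒▒▒▒▓▓▓▓▓▓▒▒▒▒▒▒▓▓▓▓▓▓▒    ┃
━━━━━━━━━┃▓▓┏━━━━━━━━━━━━━━━━━━━━━┓    ┃
         ┃▓▓┃ Sokoban             ┃    ┃
         ┃▓▓┠─────────────────────┨    ┃
         ┃▓▓┃██████████           ┃    ┃
         ┃▓▓┃█        █           ┃    ┃
         ┃▓▓┃█   □□ █ █           ┃    ┃
         ┃▒▒┃█□  ◎    █           ┃    ┃
         ┃▒▒┃█@█ █   ◎█           ┃    ┃
         ┗━━┃█    ◎   █           ┃━━━━┛
            ┃██████████           ┃     
            ┃Moves: 0  0/3        ┃     
            ┃                     ┃     
            ┃                     ┃     
            ┃                     ┃     


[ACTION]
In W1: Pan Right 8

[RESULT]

ker.go   ┃▓▓▓▓▒▒▒▒▒▒▓▓▓▓▓▓▒            ┃
he.js    ┃▓▓▓▓▒▒▒▒▒▒▓▓▓▓▓▓▒            ┃
ker.ts   ┃▓▓▓▓▒▒▒▒▒▒▓▓▓▓▓▓▒            ┃
abase.yam┃▓▓▓▓▒▒▒▒▒▒▓▓▓▓▓▓▒            ┃
         ┃▓▓▓▓▒▒▒▒▒▒▓▓▓▓▓▓▒            ┃
         ┃▓▓▓▓▒▒▒▒▒▒▓▓▓▓▓▓▒            ┃
━━━━━━━━━┃▒▒┏━━━━━━━━━━━━━━━━━━━━━┓    ┃
         ┃▒▒┃ Sokoban             ┃    ┃
         ┃▒▒┠─────────────────────┨    ┃
         ┃▒▒┃██████████           ┃    ┃
         ┃▒▒┃█        █           ┃    ┃
         ┃▒▒┃█   □□ █ █           ┃    ┃
         ┃▓▓┃█□  ◎    █           ┃    ┃
         ┃▓▓┃█@█ █   ◎█           ┃    ┃
         ┗━━┃█    ◎   █           ┃━━━━┛
            ┃██████████           ┃     
            ┃Moves: 0  0/3        ┃     
            ┃                     ┃     
            ┃                     ┃     
            ┃                     ┃     


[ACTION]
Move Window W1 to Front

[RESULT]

ker.go   ┃▓▓▓▓▒▒▒▒▒▒▓▓▓▓▓▓▒            ┃
he.js    ┃▓▓▓▓▒▒▒▒▒▒▓▓▓▓▓▓▒            ┃
ker.ts   ┃▓▓▓▓▒▒▒▒▒▒▓▓▓▓▓▓▒            ┃
abase.yam┃▓▓▓▓▒▒▒▒▒▒▓▓▓▓▓▓▒            ┃
         ┃▓▓▓▓▒▒▒▒▒▒▓▓▓▓▓▓▒            ┃
         ┃▓▓▓▓▒▒▒▒▒▒▓▓▓▓▓▓▒            ┃
━━━━━━━━━┃▒▒▒▒▓▓▓▓▓▓▒▒▒▒▒▒▓            ┃
         ┃▒▒▒▒▓▓▓▓▓▓▒▒▒▒▒▒▓            ┃
         ┃▒▒▒▒▓▓▓▓▓▓▒▒▒▒▒▒▓            ┃
         ┃▒▒▒▒▓▓▓▓▓▓▒▒▒▒▒▒▓            ┃
         ┃▒▒▒▒▓▓▓▓▓▓▒▒▒▒▒▒▓            ┃
         ┃▒▒▒▒▓▓▓▓▓▓▒▒▒▒▒▒▓            ┃
         ┃▓▓▓▓▒▒▒▒▒▒▓▓▓▓▓▓▒            ┃
         ┃▓▓▓▓▒▒▒▒▒▒▓▓▓▓▓▓▒            ┃
         ┗━━━━━━━━━━━━━━━━━━━━━━━━━━━━━┛
            ┃██████████           ┃     
            ┃Moves: 0  0/3        ┃     
            ┃                     ┃     
            ┃                     ┃     
            ┃                     ┃     


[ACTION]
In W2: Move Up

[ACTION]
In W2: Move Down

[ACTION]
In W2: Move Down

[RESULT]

ker.go   ┃▓▓▓▓▒▒▒▒▒▒▓▓▓▓▓▓▒            ┃
he.js    ┃▓▓▓▓▒▒▒▒▒▒▓▓▓▓▓▓▒            ┃
ker.ts   ┃▓▓▓▓▒▒▒▒▒▒▓▓▓▓▓▓▒            ┃
abase.yam┃▓▓▓▓▒▒▒▒▒▒▓▓▓▓▓▓▒            ┃
         ┃▓▓▓▓▒▒▒▒▒▒▓▓▓▓▓▓▒            ┃
         ┃▓▓▓▓▒▒▒▒▒▒▓▓▓▓▓▓▒            ┃
━━━━━━━━━┃▒▒▒▒▓▓▓▓▓▓▒▒▒▒▒▒▓            ┃
         ┃▒▒▒▒▓▓▓▓▓▓▒▒▒▒▒▒▓            ┃
         ┃▒▒▒▒▓▓▓▓▓▓▒▒▒▒▒▒▓            ┃
         ┃▒▒▒▒▓▓▓▓▓▓▒▒▒▒▒▒▓            ┃
         ┃▒▒▒▒▓▓▓▓▓▓▒▒▒▒▒▒▓            ┃
         ┃▒▒▒▒▓▓▓▓▓▓▒▒▒▒▒▒▓            ┃
         ┃▓▓▓▓▒▒▒▒▒▒▓▓▓▓▓▓▒            ┃
         ┃▓▓▓▓▒▒▒▒▒▒▓▓▓▓▓▓▒            ┃
         ┗━━━━━━━━━━━━━━━━━━━━━━━━━━━━━┛
            ┃██████████           ┃     
            ┃Moves: 3  0/3        ┃     
            ┃                     ┃     
            ┃                     ┃     
            ┃                     ┃     


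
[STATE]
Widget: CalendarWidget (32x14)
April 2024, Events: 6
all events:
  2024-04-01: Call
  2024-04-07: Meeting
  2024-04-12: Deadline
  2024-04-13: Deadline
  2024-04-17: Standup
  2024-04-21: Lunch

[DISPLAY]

           April 2024           
Mo Tu We Th Fr Sa Su            
 1*  2  3  4  5  6  7*          
 8  9 10 11 12* 13* 14          
15 16 17* 18 19 20 21*          
22 23 24 25 26 27 28            
29 30                           
                                
                                
                                
                                
                                
                                
                                


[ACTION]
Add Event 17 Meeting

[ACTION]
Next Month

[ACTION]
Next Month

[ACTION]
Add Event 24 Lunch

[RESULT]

           June 2024            
Mo Tu We Th Fr Sa Su            
                1  2            
 3  4  5  6  7  8  9            
10 11 12 13 14 15 16            
17 18 19 20 21 22 23            
24* 25 26 27 28 29 30           
                                
                                
                                
                                
                                
                                
                                


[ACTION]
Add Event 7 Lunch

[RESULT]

           June 2024            
Mo Tu We Th Fr Sa Su            
                1  2            
 3  4  5  6  7*  8  9           
10 11 12 13 14 15 16            
17 18 19 20 21 22 23            
24* 25 26 27 28 29 30           
                                
                                
                                
                                
                                
                                
                                


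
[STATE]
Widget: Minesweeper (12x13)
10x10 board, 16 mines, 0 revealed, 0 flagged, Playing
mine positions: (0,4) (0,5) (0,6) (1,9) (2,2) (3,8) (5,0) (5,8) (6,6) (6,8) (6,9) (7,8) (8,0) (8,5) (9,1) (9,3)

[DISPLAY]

■■■■■■■■■■  
■■■■■■■■■■  
■■■■■■■■■■  
■■■■■■■■■■  
■■■■■■■■■■  
■■■■■■■■■■  
■■■■■■■■■■  
■■■■■■■■■■  
■■■■■■■■■■  
■■■■■■■■■■  
            
            
            


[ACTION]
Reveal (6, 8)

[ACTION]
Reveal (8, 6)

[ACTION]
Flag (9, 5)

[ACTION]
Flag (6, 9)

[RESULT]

■■■■✹✹✹■■■  
■■■■■■■■■✹  
■■✹■■■■■■■  
■■■■■■■■✹■  
■■■■■■■■■■  
✹■■■■■■■✹■  
■■■■■■✹■✹✹  
■■■■■■■■✹■  
✹■■■■✹■■■■  
■✹■✹■■■■■■  
            
            
            


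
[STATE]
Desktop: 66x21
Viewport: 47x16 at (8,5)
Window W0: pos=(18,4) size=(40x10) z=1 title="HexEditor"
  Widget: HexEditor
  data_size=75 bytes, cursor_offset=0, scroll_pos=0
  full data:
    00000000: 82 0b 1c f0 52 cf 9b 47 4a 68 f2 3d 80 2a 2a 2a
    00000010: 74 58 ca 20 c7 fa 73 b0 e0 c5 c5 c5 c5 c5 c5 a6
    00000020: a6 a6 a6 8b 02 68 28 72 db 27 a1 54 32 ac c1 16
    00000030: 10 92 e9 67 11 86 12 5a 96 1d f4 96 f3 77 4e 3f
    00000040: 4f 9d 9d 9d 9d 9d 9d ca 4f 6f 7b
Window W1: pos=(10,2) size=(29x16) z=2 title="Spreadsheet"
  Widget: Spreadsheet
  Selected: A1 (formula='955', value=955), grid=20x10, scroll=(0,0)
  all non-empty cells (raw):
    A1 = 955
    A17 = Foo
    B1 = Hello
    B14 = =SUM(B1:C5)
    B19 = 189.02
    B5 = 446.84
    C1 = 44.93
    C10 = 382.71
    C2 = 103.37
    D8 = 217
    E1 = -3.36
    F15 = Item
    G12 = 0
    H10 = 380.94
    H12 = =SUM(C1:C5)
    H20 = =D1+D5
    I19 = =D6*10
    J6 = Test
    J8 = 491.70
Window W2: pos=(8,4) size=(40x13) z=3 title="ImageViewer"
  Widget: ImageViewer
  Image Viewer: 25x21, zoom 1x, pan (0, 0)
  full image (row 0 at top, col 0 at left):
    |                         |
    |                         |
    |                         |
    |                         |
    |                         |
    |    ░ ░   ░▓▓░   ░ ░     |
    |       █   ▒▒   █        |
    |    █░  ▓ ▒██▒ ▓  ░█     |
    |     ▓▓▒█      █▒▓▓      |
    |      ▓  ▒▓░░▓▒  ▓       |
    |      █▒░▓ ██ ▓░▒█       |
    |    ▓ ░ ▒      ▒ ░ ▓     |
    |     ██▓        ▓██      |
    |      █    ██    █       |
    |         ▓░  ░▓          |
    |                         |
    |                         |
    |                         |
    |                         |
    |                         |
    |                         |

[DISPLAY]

┃ ImageViewer                          ┃       
┠──────────────────────────────────────┨───────
┃                                      ┃b 47  4
┃                                      ┃3 b0  e
┃                                      ┃8 72  d
┃                                      ┃2 5a  9
┃                                      ┃d ca  4
┃    ░ ░   ░▓▓░   ░ ░                  ┃       
┃       █   ▒▒   █                     ┃━━━━━━━
┃    █░  ▓ ▒██▒ ▓  ░█                  ┃       
┃     ▓▓▒█      █▒▓▓                   ┃       
┗━━━━━━━━━━━━━━━━━━━━━━━━━━━━━━━━━━━━━━┛       
  ┗━━━━━━━━━━━━━━━━━━━━━━━━━━━┛                
                                               
                                               
                                               


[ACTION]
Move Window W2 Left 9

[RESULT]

iewer                          ┃               
───────────────────────────────┨───────────────
                               ┃ 52 cf 9b 47  4
                               ┃ c7 fa 73 b0  e
                               ┃ 02 68 28 72  d
                               ┃ 11 86 12 5a  9
                               ┃ 9d 9d 9d ca  4
   ░▓▓░   ░ ░                  ┃               
█   ▒▒   █                     ┃━━━━━━━━━━━━━━━
 ▓ ▒██▒ ▓  ░█                  ┃               
▒█      █▒▓▓                   ┃               
━━━━━━━━━━━━━━━━━━━━━━━━━━━━━━━┛               
  ┗━━━━━━━━━━━━━━━━━━━━━━━━━━━┛                
                                               
                                               
                                               


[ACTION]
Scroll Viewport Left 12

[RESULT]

┃ ImageViewer                          ┃       
┠──────────────────────────────────────┨───────
┃                                      ┃ 52 cf 
┃                                      ┃ c7 fa 
┃                                      ┃ 02 68 
┃                                      ┃ 11 86 
┃                                      ┃ 9d 9d 
┃    ░ ░   ░▓▓░   ░ ░                  ┃       
┃       █   ▒▒   █                     ┃━━━━━━━
┃    █░  ▓ ▒██▒ ▓  ░█                  ┃       
┃     ▓▓▒█      █▒▓▓                   ┃       
┗━━━━━━━━━━━━━━━━━━━━━━━━━━━━━━━━━━━━━━┛       
          ┗━━━━━━━━━━━━━━━━━━━━━━━━━━━┛        
                                               
                                               
                                               


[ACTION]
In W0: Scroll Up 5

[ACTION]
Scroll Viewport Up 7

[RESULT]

                                               
                                               
          ┏━━━━━━━━━━━━━━━━━━━━━━━━━━━┓        
          ┃ Spreadsheet               ┃        
┏━━━━━━━━━━━━━━━━━━━━━━━━━━━━━━━━━━━━━━┓━━━━━━━
┃ ImageViewer                          ┃       
┠──────────────────────────────────────┨───────
┃                                      ┃ 52 cf 
┃                                      ┃ c7 fa 
┃                                      ┃ 02 68 
┃                                      ┃ 11 86 
┃                                      ┃ 9d 9d 
┃    ░ ░   ░▓▓░   ░ ░                  ┃       
┃       █   ▒▒   █                     ┃━━━━━━━
┃    █░  ▓ ▒██▒ ▓  ░█                  ┃       
┃     ▓▓▒█      █▒▓▓                   ┃       


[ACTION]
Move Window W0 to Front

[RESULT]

                                               
                                               
          ┏━━━━━━━━━━━━━━━━━━━━━━━━━━━┓        
          ┃ Spreadsheet               ┃        
┏━━━━━━━━━━━━━━━━━┏━━━━━━━━━━━━━━━━━━━━━━━━━━━━
┃ ImageViewer     ┃ HexEditor                  
┠─────────────────┠────────────────────────────
┃                 ┃00000000  82 0b 1c f0 52 cf 
┃                 ┃00000010  74 58 ca 20 c7 fa 
┃                 ┃00000020  a6 a6 a6 8b 02 68 
┃                 ┃00000030  10 92 e9 67 11 86 
┃                 ┃00000040  4f 9d 9d 9d 9d 9d 
┃    ░ ░   ░▓▓░   ┃                            
┃       █   ▒▒   █┗━━━━━━━━━━━━━━━━━━━━━━━━━━━━
┃    █░  ▓ ▒██▒ ▓  ░█                  ┃       
┃     ▓▓▒█      █▒▓▓                   ┃       


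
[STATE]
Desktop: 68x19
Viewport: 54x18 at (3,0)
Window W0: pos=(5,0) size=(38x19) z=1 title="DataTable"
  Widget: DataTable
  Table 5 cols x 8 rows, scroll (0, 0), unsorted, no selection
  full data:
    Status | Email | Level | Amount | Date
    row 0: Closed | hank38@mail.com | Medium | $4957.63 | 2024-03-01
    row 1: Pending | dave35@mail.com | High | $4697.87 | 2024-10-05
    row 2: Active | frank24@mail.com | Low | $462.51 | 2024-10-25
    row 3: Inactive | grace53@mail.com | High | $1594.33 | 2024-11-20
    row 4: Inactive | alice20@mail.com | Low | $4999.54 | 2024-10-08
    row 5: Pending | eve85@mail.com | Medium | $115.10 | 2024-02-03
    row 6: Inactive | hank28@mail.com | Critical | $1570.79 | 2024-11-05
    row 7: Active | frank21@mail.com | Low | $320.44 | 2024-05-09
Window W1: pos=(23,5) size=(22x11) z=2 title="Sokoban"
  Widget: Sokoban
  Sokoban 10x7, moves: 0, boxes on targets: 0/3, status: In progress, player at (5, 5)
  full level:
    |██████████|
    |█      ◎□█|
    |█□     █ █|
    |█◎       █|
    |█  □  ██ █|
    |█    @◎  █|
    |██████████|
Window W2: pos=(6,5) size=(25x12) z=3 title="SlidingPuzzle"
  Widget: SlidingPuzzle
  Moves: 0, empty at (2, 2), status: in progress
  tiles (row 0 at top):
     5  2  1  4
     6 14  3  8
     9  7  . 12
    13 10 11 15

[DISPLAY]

  ┏━━━━━━━━━━━━━━━━━━━━━━━━━━━━━━━━━━━━┓              
  ┃ DataTable                          ┃              
  ┠────────────────────────────────────┨              
  ┃Status  │Email           │Level   │A┃              
  ┃────────┼────────────────┼────────┼─┃              
  ┃┏━━━━━━━━━━━━━━━━━━━━━━━┓━━━━━━━━━━━━━┓            
  ┃┃ SlidingPuzzle         ┃n            ┃            
  ┃┠───────────────────────┨─────────────┨            
  ┃┃┌────┬────┬────┬────┐  ┃███          ┃            
  ┃┃│  5 │  2 │  1 │  4 │  ┃◎□█          ┃            
  ┃┃├────┼────┼────┼────┤  ┃█ █          ┃            
  ┃┃│  6 │ 14 │  3 │  8 │  ┃  █          ┃            
  ┃┃├────┼────┼────┼────┤  ┃█ █          ┃            
  ┃┃│  9 │  7 │    │ 12 │  ┃  █          ┃            
  ┃┃├────┼────┼────┼────┤  ┃███          ┃            
  ┃┃│ 13 │ 10 │ 11 │ 15 │  ┃━━━━━━━━━━━━━┛            
  ┃┗━━━━━━━━━━━━━━━━━━━━━━━┛           ┃              
  ┃                                    ┃              


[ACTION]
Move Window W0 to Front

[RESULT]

  ┏━━━━━━━━━━━━━━━━━━━━━━━━━━━━━━━━━━━━┓              
  ┃ DataTable                          ┃              
  ┠────────────────────────────────────┨              
  ┃Status  │Email           │Level   │A┃              
  ┃────────┼────────────────┼────────┼─┃              
  ┃Closed  │hank38@mail.com │Medium  │$┃━┓            
  ┃Pending │dave35@mail.com │High    │$┃ ┃            
  ┃Active  │frank24@mail.com│Low     │$┃─┨            
  ┃Inactive│grace53@mail.com│High    │$┃ ┃            
  ┃Inactive│alice20@mail.com│Low     │$┃ ┃            
  ┃Pending │eve85@mail.com  │Medium  │$┃ ┃            
  ┃Inactive│hank28@mail.com │Critical│$┃ ┃            
  ┃Active  │frank21@mail.com│Low     │$┃ ┃            
  ┃                                    ┃ ┃            
  ┃                                    ┃ ┃            
  ┃                                    ┃━┛            
  ┃                                    ┃              
  ┃                                    ┃              


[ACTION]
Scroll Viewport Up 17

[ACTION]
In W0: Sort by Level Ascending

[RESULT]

  ┏━━━━━━━━━━━━━━━━━━━━━━━━━━━━━━━━━━━━┓              
  ┃ DataTable                          ┃              
  ┠────────────────────────────────────┨              
  ┃Status  │Email           │Level  ▲│A┃              
  ┃────────┼────────────────┼────────┼─┃              
  ┃Inactive│hank28@mail.com │Critical│$┃━┓            
  ┃Pending │dave35@mail.com │High    │$┃ ┃            
  ┃Inactive│grace53@mail.com│High    │$┃─┨            
  ┃Active  │frank24@mail.com│Low     │$┃ ┃            
  ┃Inactive│alice20@mail.com│Low     │$┃ ┃            
  ┃Active  │frank21@mail.com│Low     │$┃ ┃            
  ┃Closed  │hank38@mail.com │Medium  │$┃ ┃            
  ┃Pending │eve85@mail.com  │Medium  │$┃ ┃            
  ┃                                    ┃ ┃            
  ┃                                    ┃ ┃            
  ┃                                    ┃━┛            
  ┃                                    ┃              
  ┃                                    ┃              


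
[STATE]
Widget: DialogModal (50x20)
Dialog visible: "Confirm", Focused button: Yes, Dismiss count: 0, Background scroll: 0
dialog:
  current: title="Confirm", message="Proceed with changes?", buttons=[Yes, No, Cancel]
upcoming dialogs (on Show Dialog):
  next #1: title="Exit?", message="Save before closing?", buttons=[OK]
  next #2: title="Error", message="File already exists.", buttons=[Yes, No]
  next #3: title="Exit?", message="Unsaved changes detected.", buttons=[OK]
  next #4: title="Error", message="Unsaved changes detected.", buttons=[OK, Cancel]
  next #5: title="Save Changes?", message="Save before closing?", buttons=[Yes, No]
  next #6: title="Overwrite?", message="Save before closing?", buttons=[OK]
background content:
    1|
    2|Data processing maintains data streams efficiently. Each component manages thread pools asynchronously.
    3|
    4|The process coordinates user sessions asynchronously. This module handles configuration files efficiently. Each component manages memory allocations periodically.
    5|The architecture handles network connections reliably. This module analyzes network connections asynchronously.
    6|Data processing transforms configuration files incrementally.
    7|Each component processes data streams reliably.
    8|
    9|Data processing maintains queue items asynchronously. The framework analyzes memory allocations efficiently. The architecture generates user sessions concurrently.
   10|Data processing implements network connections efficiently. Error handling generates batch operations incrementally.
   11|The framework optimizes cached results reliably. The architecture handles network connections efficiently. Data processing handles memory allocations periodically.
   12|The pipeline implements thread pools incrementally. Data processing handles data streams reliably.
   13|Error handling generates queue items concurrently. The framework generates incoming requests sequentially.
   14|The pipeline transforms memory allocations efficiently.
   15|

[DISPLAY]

                                                  
Data processing maintains data streams efficiently
                                                  
The process coordinates user sessions asynchronous
The architecture handles network connections relia
Data processing transforms configuration files inc
Each component processes data streams reliably.   
            ┌───────────────────────┐             
Data process│        Confirm        │ asynchronous
Data process│ Proceed with changes? │nnections eff
The framewor│  [Yes]  No   Cancel   │s reliably. T
The pipeline└───────────────────────┘incrementally
Error handling generates queue items concurrently.
The pipeline transforms memory allocations efficie
                                                  
                                                  
                                                  
                                                  
                                                  
                                                  


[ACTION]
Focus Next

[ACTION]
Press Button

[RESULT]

                                                  
Data processing maintains data streams efficiently
                                                  
The process coordinates user sessions asynchronous
The architecture handles network connections relia
Data processing transforms configuration files inc
Each component processes data streams reliably.   
                                                  
Data processing maintains queue items asynchronous
Data processing implements network connections eff
The framework optimizes cached results reliably. T
The pipeline implements thread pools incrementally
Error handling generates queue items concurrently.
The pipeline transforms memory allocations efficie
                                                  
                                                  
                                                  
                                                  
                                                  
                                                  


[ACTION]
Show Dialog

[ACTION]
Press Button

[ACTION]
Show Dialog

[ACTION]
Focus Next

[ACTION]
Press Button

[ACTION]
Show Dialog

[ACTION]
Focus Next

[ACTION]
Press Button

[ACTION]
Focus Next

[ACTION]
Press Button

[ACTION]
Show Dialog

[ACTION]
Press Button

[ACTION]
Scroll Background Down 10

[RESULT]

The framework optimizes cached results reliably. T
The pipeline implements thread pools incrementally
Error handling generates queue items concurrently.
The pipeline transforms memory allocations efficie
                                                  
                                                  
                                                  
                                                  
                                                  
                                                  
                                                  
                                                  
                                                  
                                                  
                                                  
                                                  
                                                  
                                                  
                                                  
                                                  


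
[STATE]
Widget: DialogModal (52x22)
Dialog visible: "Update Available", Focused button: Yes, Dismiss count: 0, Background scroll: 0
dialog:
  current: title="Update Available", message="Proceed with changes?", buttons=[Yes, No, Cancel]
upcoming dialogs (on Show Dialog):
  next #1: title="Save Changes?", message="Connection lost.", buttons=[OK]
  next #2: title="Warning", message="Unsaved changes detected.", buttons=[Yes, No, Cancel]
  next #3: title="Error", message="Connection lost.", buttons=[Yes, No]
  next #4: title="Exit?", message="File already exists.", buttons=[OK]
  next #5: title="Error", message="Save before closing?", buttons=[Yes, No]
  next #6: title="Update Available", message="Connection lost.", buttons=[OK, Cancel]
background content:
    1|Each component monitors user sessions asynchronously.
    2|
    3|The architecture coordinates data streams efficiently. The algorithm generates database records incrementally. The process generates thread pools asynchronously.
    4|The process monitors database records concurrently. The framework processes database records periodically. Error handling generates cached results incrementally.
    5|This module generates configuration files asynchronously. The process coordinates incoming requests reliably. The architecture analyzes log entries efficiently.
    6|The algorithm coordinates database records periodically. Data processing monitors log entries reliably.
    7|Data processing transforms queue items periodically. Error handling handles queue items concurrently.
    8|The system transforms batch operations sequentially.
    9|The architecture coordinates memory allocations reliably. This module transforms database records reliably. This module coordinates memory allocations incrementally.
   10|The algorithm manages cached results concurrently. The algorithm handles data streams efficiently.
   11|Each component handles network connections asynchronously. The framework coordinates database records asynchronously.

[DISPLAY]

Each component monitors user sessions asynchronously
                                                    
The architecture coordinates data streams efficientl
The process monitors database records concurrently. 
This module generates configuration files asynchrono
The algorithm coordinates database records periodica
Data processing transforms queue items periodically.
The system transforms batch operations sequentially.
The architect┌───────────────────────┐locations reli
The algorithm│    Update Available   │oncurrently. T
Each componen│ Proceed with changes? │ions asynchron
             │  [Yes]  No   Cancel   │              
             └───────────────────────┘              
                                                    
                                                    
                                                    
                                                    
                                                    
                                                    
                                                    
                                                    
                                                    


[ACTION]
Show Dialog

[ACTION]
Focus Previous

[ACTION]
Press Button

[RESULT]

Each component monitors user sessions asynchronously
                                                    
The architecture coordinates data streams efficientl
The process monitors database records concurrently. 
This module generates configuration files asynchrono
The algorithm coordinates database records periodica
Data processing transforms queue items periodically.
The system transforms batch operations sequentially.
The architecture coordinates memory allocations reli
The algorithm manages cached results concurrently. T
Each component handles network connections asynchron
                                                    
                                                    
                                                    
                                                    
                                                    
                                                    
                                                    
                                                    
                                                    
                                                    
                                                    


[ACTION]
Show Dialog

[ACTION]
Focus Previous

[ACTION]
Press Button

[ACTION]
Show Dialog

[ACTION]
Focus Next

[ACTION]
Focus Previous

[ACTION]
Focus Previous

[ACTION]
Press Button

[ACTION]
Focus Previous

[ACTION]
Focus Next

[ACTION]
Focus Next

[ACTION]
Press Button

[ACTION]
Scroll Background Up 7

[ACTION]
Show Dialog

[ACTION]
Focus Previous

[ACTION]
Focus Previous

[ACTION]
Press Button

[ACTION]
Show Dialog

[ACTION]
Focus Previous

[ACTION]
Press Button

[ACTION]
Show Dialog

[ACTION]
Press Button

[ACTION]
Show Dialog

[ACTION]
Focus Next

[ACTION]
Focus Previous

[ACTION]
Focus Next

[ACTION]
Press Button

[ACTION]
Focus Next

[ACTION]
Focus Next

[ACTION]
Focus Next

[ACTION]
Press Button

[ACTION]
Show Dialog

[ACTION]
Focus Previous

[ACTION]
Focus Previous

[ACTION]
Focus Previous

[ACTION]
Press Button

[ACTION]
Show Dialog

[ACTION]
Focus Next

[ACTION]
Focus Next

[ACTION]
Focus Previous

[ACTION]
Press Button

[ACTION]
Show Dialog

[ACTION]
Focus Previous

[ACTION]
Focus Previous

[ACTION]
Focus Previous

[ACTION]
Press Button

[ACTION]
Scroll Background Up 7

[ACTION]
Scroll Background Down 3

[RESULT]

The process monitors database records concurrently. 
This module generates configuration files asynchrono
The algorithm coordinates database records periodica
Data processing transforms queue items periodically.
The system transforms batch operations sequentially.
The architecture coordinates memory allocations reli
The algorithm manages cached results concurrently. T
Each component handles network connections asynchron
                                                    
                                                    
                                                    
                                                    
                                                    
                                                    
                                                    
                                                    
                                                    
                                                    
                                                    
                                                    
                                                    
                                                    


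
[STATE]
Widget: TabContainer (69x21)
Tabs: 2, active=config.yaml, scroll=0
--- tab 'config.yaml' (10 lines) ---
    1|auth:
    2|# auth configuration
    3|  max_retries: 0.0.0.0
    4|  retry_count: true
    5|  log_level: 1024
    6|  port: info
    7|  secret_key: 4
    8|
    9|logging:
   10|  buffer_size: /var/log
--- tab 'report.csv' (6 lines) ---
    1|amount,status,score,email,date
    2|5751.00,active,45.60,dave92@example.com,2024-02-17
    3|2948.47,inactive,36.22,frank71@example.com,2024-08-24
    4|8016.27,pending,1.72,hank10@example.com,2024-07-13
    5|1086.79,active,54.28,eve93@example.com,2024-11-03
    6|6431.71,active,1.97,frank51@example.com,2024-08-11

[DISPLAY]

[config.yaml]│ report.csv                                            
─────────────────────────────────────────────────────────────────────
auth:                                                                
# auth configuration                                                 
  max_retries: 0.0.0.0                                               
  retry_count: true                                                  
  log_level: 1024                                                    
  port: info                                                         
  secret_key: 4                                                      
                                                                     
logging:                                                             
  buffer_size: /var/log                                              
                                                                     
                                                                     
                                                                     
                                                                     
                                                                     
                                                                     
                                                                     
                                                                     
                                                                     


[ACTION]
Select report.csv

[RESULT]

 config.yaml │[report.csv]                                           
─────────────────────────────────────────────────────────────────────
amount,status,score,email,date                                       
5751.00,active,45.60,dave92@example.com,2024-02-17                   
2948.47,inactive,36.22,frank71@example.com,2024-08-24                
8016.27,pending,1.72,hank10@example.com,2024-07-13                   
1086.79,active,54.28,eve93@example.com,2024-11-03                    
6431.71,active,1.97,frank51@example.com,2024-08-11                   
                                                                     
                                                                     
                                                                     
                                                                     
                                                                     
                                                                     
                                                                     
                                                                     
                                                                     
                                                                     
                                                                     
                                                                     
                                                                     


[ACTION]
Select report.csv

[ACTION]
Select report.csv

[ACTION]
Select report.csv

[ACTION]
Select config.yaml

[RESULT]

[config.yaml]│ report.csv                                            
─────────────────────────────────────────────────────────────────────
auth:                                                                
# auth configuration                                                 
  max_retries: 0.0.0.0                                               
  retry_count: true                                                  
  log_level: 1024                                                    
  port: info                                                         
  secret_key: 4                                                      
                                                                     
logging:                                                             
  buffer_size: /var/log                                              
                                                                     
                                                                     
                                                                     
                                                                     
                                                                     
                                                                     
                                                                     
                                                                     
                                                                     


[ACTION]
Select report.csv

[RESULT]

 config.yaml │[report.csv]                                           
─────────────────────────────────────────────────────────────────────
amount,status,score,email,date                                       
5751.00,active,45.60,dave92@example.com,2024-02-17                   
2948.47,inactive,36.22,frank71@example.com,2024-08-24                
8016.27,pending,1.72,hank10@example.com,2024-07-13                   
1086.79,active,54.28,eve93@example.com,2024-11-03                    
6431.71,active,1.97,frank51@example.com,2024-08-11                   
                                                                     
                                                                     
                                                                     
                                                                     
                                                                     
                                                                     
                                                                     
                                                                     
                                                                     
                                                                     
                                                                     
                                                                     
                                                                     
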